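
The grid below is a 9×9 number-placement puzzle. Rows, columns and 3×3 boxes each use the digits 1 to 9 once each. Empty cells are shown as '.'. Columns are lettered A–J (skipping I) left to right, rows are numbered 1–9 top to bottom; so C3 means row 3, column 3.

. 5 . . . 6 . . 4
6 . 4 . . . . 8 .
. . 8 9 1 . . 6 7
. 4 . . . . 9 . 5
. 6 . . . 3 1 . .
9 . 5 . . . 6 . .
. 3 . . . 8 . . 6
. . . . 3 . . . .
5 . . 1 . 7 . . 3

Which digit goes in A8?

B3 = 2: row 3 has {1,6,7,8,9}; col 2 has {3,4,5,6}; box has {4,5,6,8} → only 2 remains.
A3 = 3: row 3 has {1,2,6,7,8,9}; col 1 has {5,6,9}; box has {2,4,5,6,8} → only 3 remains.
G3 = 5: row 3 has {1,2,3,6,7,8,9}; col 7 has {1,6,9}; box has {4,6,7,8} → only 5 remains.
F3 = 4: row 3 has {1,2,3,5,6,7,8,9}; col 6 has {3,6,7,8}; box has {1,6,9} → only 4 remains.
E5 = 9: in row 5, 9 can only go here (every other open cell in that row sees a 9).
D5 = 5: in row 5, 5 can only go here (every other open cell in that row sees a 5).
H5 = 4: in row 5, 4 can only go here (every other open cell in that row sees a 4).
H6 = 3: in row 6, 3 can only go here (every other open cell in that row sees a 3).
C4 = 3: in row 4, 3 can only go here (every other open cell in that row sees a 3).
F8 = 9: in column 6, 9 can only go here (every other open cell in that column sees a 9).
H8 = 5: in row 8, 5 can only go here (every other open cell in that row sees a 5).
E7 = 5: in row 7, 5 can only go here (every other open cell in that row sees a 5).
F2 = 5: in row 2, 5 can only go here (every other open cell in that row sees a 5).
J2 = 9: in column 9, 9 can only go here (every other open cell in that column sees a 9).
C1 = 9: in row 1, 9 can only go here (every other open cell in that row sees a 9).
B2 = 1: in row 2, 1 can only go here (every other open cell in that row sees a 1).
A1 = 7: row 1 has {4,5,6,9}; col 1 has {3,5,6,9}; box has {1,2,3,4,5,6,8,9} → only 7 remains.
H1 = 1: in row 1, 1 can only go here (every other open cell in that row sees a 1).
C5 = 7: in row 5, 7 can only go here (every other open cell in that row sees a 7).
B6 = 8: row 6 has {3,5,6,9}; col 2 has {1,2,3,4,5,6}; box has {3,4,5,6,7,9} → only 8 remains.
J6 = 2: row 6 has {3,5,6,8,9}; col 9 has {3,4,5,6,7,9}; box has {1,3,4,5,6,9} → only 2 remains.
B8 = 7: row 8 has {3,5,9}; col 2 has {1,2,3,4,5,6,8}; box has {3,5} → only 7 remains.
B9 = 9: row 9 has {1,3,5,7}; col 2 has {1,2,3,4,5,6,7,8}; box has {3,5,7} → only 9 remains.
H9 = 2: row 9 has {1,3,5,7,9}; col 8 has {1,3,4,5,6,8}; box has {3,5,6} → only 2 remains.
H4 = 7: row 4 has {3,4,5,9}; col 8 has {1,2,3,4,5,6,8}; box has {1,2,3,4,5,6,9} → only 7 remains.
A5 = 2: row 5 has {1,3,4,5,6,7,9}; col 1 has {3,5,6,7,9}; box has {3,4,5,6,7,8,9} → only 2 remains.
J5 = 8: row 5 has {1,2,3,4,5,6,7,9}; col 9 has {2,3,4,5,6,7,9}; box has {1,2,3,4,5,6,7,9} → only 8 remains.
F6 = 1: row 6 has {2,3,5,6,8,9}; col 6 has {3,4,5,6,7,8,9}; box has {3,5,9} → only 1 remains.
H7 = 9: row 7 has {3,5,6,8}; col 8 has {1,2,3,4,5,6,7,8}; box has {2,3,5,6} → only 9 remains.
J8 = 1: row 8 has {3,5,7,9}; col 9 has {2,3,4,5,6,7,8,9}; box has {2,3,5,6,9} → only 1 remains.
C9 = 6: row 9 has {1,2,3,5,7,9}; col 3 has {3,4,5,7,8,9}; box has {3,5,7,9} → only 6 remains.
E9 = 4: row 9 has {1,2,3,5,6,7,9}; col 5 has {1,3,5,9}; box has {1,3,5,7,8,9} → only 4 remains.
G9 = 8: row 9 has {1,2,3,4,5,6,7,9}; col 7 has {1,5,6,9}; box has {1,2,3,5,6,9} → only 8 remains.
A4 = 1: row 4 has {3,4,5,7,9}; col 1 has {2,3,5,6,7,9}; box has {2,3,4,5,6,7,8,9} → only 1 remains.
F4 = 2: row 4 has {1,3,4,5,7,9}; col 6 has {1,3,4,5,6,7,8,9}; box has {1,3,5,9} → only 2 remains.
E6 = 7: row 6 has {1,2,3,5,6,8,9}; col 5 has {1,3,4,5,9}; box has {1,2,3,5,9} → only 7 remains.
A7 = 4: row 7 has {3,5,6,8,9}; col 1 has {1,2,3,5,6,7,9}; box has {3,5,6,7,9} → only 4 remains.
D7 = 2: row 7 has {3,4,5,6,8,9}; col 4 has {1,5,9}; box has {1,3,4,5,7,8,9} → only 2 remains.
G7 = 7: row 7 has {2,3,4,5,6,8,9}; col 7 has {1,5,6,8,9}; box has {1,2,3,5,6,8,9} → only 7 remains.
A8 = 8: row 8 has {1,3,5,7,9}; col 1 has {1,2,3,4,5,6,7,9}; box has {3,4,5,6,7,9} → only 8 remains.

8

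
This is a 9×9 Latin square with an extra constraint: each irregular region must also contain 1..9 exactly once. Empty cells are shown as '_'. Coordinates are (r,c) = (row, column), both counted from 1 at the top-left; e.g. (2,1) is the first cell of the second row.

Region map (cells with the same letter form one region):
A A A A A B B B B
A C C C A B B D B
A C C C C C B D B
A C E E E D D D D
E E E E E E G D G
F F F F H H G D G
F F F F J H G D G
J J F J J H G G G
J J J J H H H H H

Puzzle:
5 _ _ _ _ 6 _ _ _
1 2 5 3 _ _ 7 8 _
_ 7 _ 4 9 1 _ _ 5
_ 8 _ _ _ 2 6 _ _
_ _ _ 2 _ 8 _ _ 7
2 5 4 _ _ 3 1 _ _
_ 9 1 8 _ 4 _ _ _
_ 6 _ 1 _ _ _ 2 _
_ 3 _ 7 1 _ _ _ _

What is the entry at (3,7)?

(1,2) = 4: row 1 has {5,6}; col 2 has {2,3,5,6,7,8,9}; region has {1,5} → only 4 remains.
(1,4) = 9: row 1 has {4,5,6}; col 4 has {1,2,3,4,7,8}; region has {1,4,5} → only 9 remains.
(2,5) = 6: row 2 has {1,2,3,5,7,8}; col 5 has {1,9}; region has {1,4,5,9} → only 6 remains.
(2,6) = 9: row 2 has {1,2,3,5,6,7,8}; col 6 has {1,2,3,4,6,8}; region has {5,6,7} → only 9 remains.
(2,9) = 4: row 2 has {1,2,3,5,6,7,8,9}; col 9 has {5,7}; region has {5,6,7,9} → only 4 remains.
(3,3) = 6: row 3 has {1,4,5,7,9}; col 3 has {1,4,5}; region has {1,2,3,4,5,7,8,9} → only 6 remains.
(3,8) = 3: row 3 has {1,4,5,6,7,9}; col 8 has {2,8}; region has {2,6,8} → only 3 remains.
(4,4) = 5: row 4 has {2,6,8}; col 4 has {1,2,3,4,7,8,9}; region has {2,8} → only 5 remains.
(5,2) = 1: row 5 has {2,7,8}; col 2 has {2,3,4,5,6,7,8,9}; region has {2,5,8} → only 1 remains.
(6,4) = 6: row 6 has {1,2,3,4,5}; col 4 has {1,2,3,4,5,7,8,9}; region has {1,2,4,5,8,9} → only 6 remains.
(9,6) = 5: row 9 has {1,3,7}; col 6 has {1,2,3,4,6,8,9}; region has {1,3,4} → only 5 remains.
(1,8) = 1: row 1 has {4,5,6,9}; col 8 has {2,3,8}; region has {4,5,6,7,9} → only 1 remains.
(3,1) = 8: row 3 has {1,3,4,5,6,7,9}; col 1 has {1,2,5}; region has {1,4,5,6,9} → only 8 remains.
(3,7) = 2: row 3 has {1,3,4,5,6,7,8,9}; col 7 has {1,6,7}; region has {1,4,5,6,7,9} → only 2 remains.

2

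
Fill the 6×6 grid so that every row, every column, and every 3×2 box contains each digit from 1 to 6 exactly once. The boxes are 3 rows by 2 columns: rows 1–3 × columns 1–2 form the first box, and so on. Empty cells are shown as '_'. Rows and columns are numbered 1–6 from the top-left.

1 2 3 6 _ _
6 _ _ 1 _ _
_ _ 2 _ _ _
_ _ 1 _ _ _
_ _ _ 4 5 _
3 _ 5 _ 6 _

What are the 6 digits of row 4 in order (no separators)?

561324

r1c5 = 4: row 1 has {1,2,3,6}; col 5 has {5,6}; box has {} → only 4 remains.
r1c6 = 5: row 1 has {1,2,3,4,6}; col 6 has {}; box has {4} → only 5 remains.
r2c3 = 4: row 2 has {1,6}; col 3 has {1,2,3,5}; box has {1,2,3,6} → only 4 remains.
r3c4 = 5: row 3 has {2}; col 4 has {1,4,6}; box has {1,2,3,4,6} → only 5 remains.
r5c1 = 2: row 5 has {4,5}; col 1 has {1,3,6}; box has {3} → only 2 remains.
r5c3 = 6: row 5 has {2,4,5}; col 3 has {1,2,3,4,5}; box has {1,4,5} → only 6 remains.
r6c4 = 2: row 6 has {3,5,6}; col 4 has {1,4,5,6}; box has {1,4,5,6} → only 2 remains.
r3c1 = 4: row 3 has {2,5}; col 1 has {1,2,3,6}; box has {1,2,6} → only 4 remains.
r3c2 = 3: row 3 has {2,4,5}; col 2 has {2}; box has {1,2,4,6} → only 3 remains.
r3c5 = 1: row 3 has {2,3,4,5}; col 5 has {4,5,6}; box has {4,5} → only 1 remains.
r3c6 = 6: row 3 has {1,2,3,4,5}; col 6 has {5}; box has {1,4,5} → only 6 remains.
r4c1 = 5: row 4 has {1}; col 1 has {1,2,3,4,6}; box has {2,3} → only 5 remains.
r4c4 = 3: row 4 has {1,5}; col 4 has {1,2,4,5,6}; box has {1,2,4,5,6} → only 3 remains.
r4c5 = 2: row 4 has {1,3,5}; col 5 has {1,4,5,6}; box has {5,6} → only 2 remains.
r4c6 = 4: row 4 has {1,2,3,5}; col 6 has {5,6}; box has {2,5,6} → only 4 remains.
r5c2 = 1: row 5 has {2,4,5,6}; col 2 has {2,3}; box has {2,3,5} → only 1 remains.
r5c6 = 3: row 5 has {1,2,4,5,6}; col 6 has {4,5,6}; box has {2,4,5,6} → only 3 remains.
r6c2 = 4: row 6 has {2,3,5,6}; col 2 has {1,2,3}; box has {1,2,3,5} → only 4 remains.
r6c6 = 1: row 6 has {2,3,4,5,6}; col 6 has {3,4,5,6}; box has {2,3,4,5,6} → only 1 remains.
r2c2 = 5: row 2 has {1,4,6}; col 2 has {1,2,3,4}; box has {1,2,3,4,6} → only 5 remains.
r2c5 = 3: row 2 has {1,4,5,6}; col 5 has {1,2,4,5,6}; box has {1,4,5,6} → only 3 remains.
r2c6 = 2: row 2 has {1,3,4,5,6}; col 6 has {1,3,4,5,6}; box has {1,3,4,5,6} → only 2 remains.
r4c2 = 6: row 4 has {1,2,3,4,5}; col 2 has {1,2,3,4,5}; box has {1,2,3,4,5} → only 6 remains.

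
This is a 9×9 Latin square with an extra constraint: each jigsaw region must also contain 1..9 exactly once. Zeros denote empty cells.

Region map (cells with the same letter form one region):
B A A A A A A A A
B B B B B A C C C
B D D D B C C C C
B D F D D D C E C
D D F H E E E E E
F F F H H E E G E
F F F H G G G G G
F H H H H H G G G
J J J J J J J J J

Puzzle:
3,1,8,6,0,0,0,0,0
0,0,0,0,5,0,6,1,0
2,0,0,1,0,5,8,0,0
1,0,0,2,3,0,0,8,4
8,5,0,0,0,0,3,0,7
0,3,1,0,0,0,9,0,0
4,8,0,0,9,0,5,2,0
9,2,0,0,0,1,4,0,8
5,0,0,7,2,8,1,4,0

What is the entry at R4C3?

5

R2C1 = 7 (sole candidate).
R4C7 = 7 (sole candidate).
R5C8 = 6 (sole candidate).
R6C1 = 6 (sole candidate).
R6C8 = 7 (sole candidate).
R7C3 = 7 (sole candidate).
R7C4 = 3 (sole candidate).
R7C6 = 6 (sole candidate).
R7C9 = 1 (sole candidate).
R8C4 = 5 (sole candidate).
R8C8 = 3 (sole candidate).
R1C7 = 2 (sole candidate).
R3C8 = 9 (sole candidate).
R3C9 = 3 (sole candidate).
R4C3 = 5: row 4 has {1,2,3,4,7,8}; col 3 has {1,7,8}; region has {1,3,4,6,7,8,9} → only 5 remains.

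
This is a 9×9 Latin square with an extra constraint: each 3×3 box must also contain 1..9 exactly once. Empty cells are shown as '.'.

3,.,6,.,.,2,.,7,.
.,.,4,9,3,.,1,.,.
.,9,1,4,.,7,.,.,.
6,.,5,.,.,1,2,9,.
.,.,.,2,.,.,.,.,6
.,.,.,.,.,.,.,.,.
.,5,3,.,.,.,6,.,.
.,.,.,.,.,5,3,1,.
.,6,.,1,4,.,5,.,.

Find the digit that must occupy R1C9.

4

R1C2 = 8: row 1 has {2,3,6,7}; col 2 has {5,6,9}; box has {1,3,4,6,9} → only 8 remains.
R1C4 = 5: row 1 has {2,3,6,7,8}; col 4 has {1,2,4,9}; box has {2,3,4,7,9} → only 5 remains.
R1C5 = 1: row 1 has {2,3,5,6,7,8}; col 5 has {3,4}; box has {2,3,4,5,7,9} → only 1 remains.
R3C7 = 8: row 3 has {1,4,7,9}; col 7 has {1,2,3,5,6}; box has {1,7} → only 8 remains.
R3C5 = 6: row 3 has {1,4,7,8,9}; col 5 has {1,3,4}; box has {1,2,3,4,5,7,9} → only 6 remains.
R2C6 = 8: row 2 has {1,3,4,9}; col 6 has {1,2,5,7}; box has {1,2,3,4,5,6,7,9} → only 8 remains.
R7C6 = 9: row 7 has {3,5,6}; col 6 has {1,2,5,7,8}; box has {1,4,5} → only 9 remains.
R9C6 = 3: row 9 has {1,4,5,6}; col 6 has {1,2,5,7,8,9}; box has {1,4,5,9} → only 3 remains.
R5C6 = 4: row 5 has {2,6}; col 6 has {1,2,3,5,7,8,9}; box has {1,2} → only 4 remains.
R5C7 = 7: row 5 has {2,4,6}; col 7 has {1,2,3,5,6,8}; box has {2,6,9} → only 7 remains.
R6C6 = 6: row 6 has {}; col 6 has {1,2,3,4,5,7,8,9}; box has {1,2,4} → only 6 remains.
R6C7 = 4: row 6 has {6}; col 7 has {1,2,3,5,6,7,8}; box has {2,6,7,9} → only 4 remains.
R1C7 = 9: row 1 has {1,2,3,5,6,7,8}; col 7 has {1,2,3,4,5,6,7,8}; box has {1,7,8} → only 9 remains.
R1C9 = 4: row 1 has {1,2,3,5,6,7,8,9}; col 9 has {6}; box has {1,7,8,9} → only 4 remains.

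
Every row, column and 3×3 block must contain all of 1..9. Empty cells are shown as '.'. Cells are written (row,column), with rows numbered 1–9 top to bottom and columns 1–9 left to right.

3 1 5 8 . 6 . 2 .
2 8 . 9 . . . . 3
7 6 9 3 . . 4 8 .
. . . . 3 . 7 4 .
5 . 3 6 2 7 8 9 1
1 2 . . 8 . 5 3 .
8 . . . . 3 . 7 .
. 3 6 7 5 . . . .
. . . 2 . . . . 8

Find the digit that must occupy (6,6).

(1,7) = 9 (sole candidate).
(1,9) = 7 (sole candidate).
(2,3) = 4 (sole candidate).
(3,5) = 1 (sole candidate).
(3,9) = 5 (sole candidate).
(4,2) = 9 (sole candidate).
(4,3) = 8 (sole candidate).
(5,2) = 4 (sole candidate).
(6,3) = 7 (sole candidate).
(6,4) = 4 (sole candidate).
(6,6) = 9: row 6 has {1,2,3,4,5,7,8}; col 6 has {3,6,7}; box has {2,3,4,6,7,8} → only 9 remains.

9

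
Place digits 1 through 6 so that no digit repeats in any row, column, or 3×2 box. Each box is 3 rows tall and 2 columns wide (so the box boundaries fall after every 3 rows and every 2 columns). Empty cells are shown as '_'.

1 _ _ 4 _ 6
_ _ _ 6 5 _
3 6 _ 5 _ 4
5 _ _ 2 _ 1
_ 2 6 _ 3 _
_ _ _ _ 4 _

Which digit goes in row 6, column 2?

row 1, column 2 = 5 (sole candidate).
row 1, column 5 = 2 (sole candidate).
row 2, column 2 = 4 (sole candidate).
row 2, column 6 = 3 (sole candidate).
row 3, column 5 = 1 (sole candidate).
row 4, column 2 = 3 (sole candidate).
row 4, column 3 = 4 (sole candidate).
row 4, column 5 = 6 (sole candidate).
row 5, column 1 = 4 (sole candidate).
row 5, column 4 = 1 (sole candidate).
row 5, column 6 = 5 (sole candidate).
row 6, column 1 = 6 (sole candidate).
row 6, column 2 = 1: row 6 has {4,6}; col 2 has {2,3,4,5,6}; box has {2,3,4,5,6} → only 1 remains.

1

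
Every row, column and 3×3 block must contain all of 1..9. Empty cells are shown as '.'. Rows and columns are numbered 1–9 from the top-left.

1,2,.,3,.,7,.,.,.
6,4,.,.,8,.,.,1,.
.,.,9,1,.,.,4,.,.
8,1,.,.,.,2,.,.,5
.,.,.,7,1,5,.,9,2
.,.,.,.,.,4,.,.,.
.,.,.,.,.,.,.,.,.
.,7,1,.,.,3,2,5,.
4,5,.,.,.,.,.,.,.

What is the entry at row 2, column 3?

row 2, column 6 = 9 (sole candidate).
row 3, column 6 = 6 (sole candidate).
row 5, column 1 = 3 (sole candidate).
row 5, column 2 = 6 (sole candidate).
row 5, column 3 = 4 (sole candidate).
row 5, column 7 = 8 (sole candidate).
row 6, column 2 = 9 (sole candidate).
row 8, column 1 = 9 (sole candidate).
row 4, column 3 = 7 (sole candidate).
row 7, column 1 = 2 (sole candidate).
row 6, column 1 = 5 (sole candidate).
row 6, column 3 = 2 (sole candidate).
row 3, column 1 = 7 (sole candidate).
row 1, column 5 = 4 (hidden single in row 1).
row 8, column 5 = 6 (sole candidate).
row 6, column 5 = 3 (sole candidate).
row 4, column 5 = 9 (sole candidate).
row 4, column 4 = 6 (sole candidate).
row 4, column 7 = 3 (sole candidate).
row 4, column 8 = 4 (sole candidate).
row 6, column 4 = 8 (sole candidate).
row 8, column 4 = 4 (sole candidate).
row 8, column 9 = 8 (sole candidate).
row 3, column 9 = 3 (sole candidate).
row 2, column 9 = 7 (sole candidate).
row 3, column 2 = 8 (sole candidate).
row 3, column 8 = 2 (sole candidate).
row 7, column 2 = 3 (sole candidate).
row 1, column 3 = 5 (sole candidate).
row 2, column 3 = 3: row 2 has {1,4,6,7,8,9}; col 3 has {1,2,4,5,7,9}; box has {1,2,4,5,6,7,8,9} → only 3 remains.

3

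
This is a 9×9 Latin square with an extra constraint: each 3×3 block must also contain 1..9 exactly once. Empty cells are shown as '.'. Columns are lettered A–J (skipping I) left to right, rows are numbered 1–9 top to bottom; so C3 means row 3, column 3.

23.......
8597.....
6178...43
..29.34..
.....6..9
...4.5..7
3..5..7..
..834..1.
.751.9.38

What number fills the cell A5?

5

C1 = 4: row 1 has {2,3}; col 3 has {2,5,7,8,9}; box has {1,2,3,5,6,7,8,9} → only 4 remains.
D1 = 6: row 1 has {2,3,4}; col 4 has {1,3,4,5,7,8,9}; box has {7,8} → only 6 remains.
F1 = 1: row 1 has {2,3,4,6}; col 6 has {3,5,6,9}; box has {6,7,8} → only 1 remains.
J1 = 5: row 1 has {1,2,3,4,6}; col 9 has {3,7,8,9}; box has {3,4} → only 5 remains.
F3 = 2: row 3 has {1,3,4,6,7,8}; col 6 has {1,3,5,6,9}; box has {1,6,7,8} → only 2 remains.
G3 = 9: row 3 has {1,2,3,4,6,7,8}; col 7 has {4,7}; box has {3,4,5} → only 9 remains.
D5 = 2: row 5 has {6,9}; col 4 has {1,3,4,5,6,7,8,9}; box has {3,4,5,6,9} → only 2 remains.
F7 = 8: row 7 has {3,5,7}; col 6 has {1,2,3,5,6,9}; box has {1,3,4,5,9} → only 8 remains.
A8 = 9: row 8 has {1,3,4,8}; col 1 has {2,3,6,8}; box has {3,5,7,8} → only 9 remains.
F8 = 7: row 8 has {1,3,4,8,9}; col 6 has {1,2,3,5,6,8,9}; box has {1,3,4,5,8,9} → only 7 remains.
A9 = 4: row 9 has {1,3,5,7,8,9}; col 1 has {2,3,6,8,9}; box has {3,5,7,8,9} → only 4 remains.
E1 = 9: row 1 has {1,2,3,4,5,6}; col 5 has {4}; box has {1,2,6,7,8} → only 9 remains.
G1 = 8: row 1 has {1,2,3,4,5,6,9}; col 7 has {4,7,9}; box has {3,4,5,9} → only 8 remains.
H1 = 7: row 1 has {1,2,3,4,5,6,8,9}; col 8 has {1,3,4}; box has {3,4,5,8,9} → only 7 remains.
E2 = 3: row 2 has {5,7,8,9}; col 5 has {4,9}; box has {1,2,6,7,8,9} → only 3 remains.
F2 = 4: row 2 has {3,5,7,8,9}; col 6 has {1,2,3,5,6,7,8,9}; box has {1,2,3,6,7,8,9} → only 4 remains.
E3 = 5: row 3 has {1,2,3,4,6,7,8,9}; col 5 has {3,4,9}; box has {1,2,3,4,6,7,8,9} → only 5 remains.
A6 = 1: row 6 has {4,5,7}; col 1 has {2,3,4,6,8,9}; box has {2} → only 1 remains.
E6 = 8: row 6 has {1,4,5,7}; col 5 has {3,4,5,9}; box has {2,3,4,5,6,9} → only 8 remains.
C5 = 3: row 5 has {2,6,9}; col 3 has {2,4,5,7,8,9}; box has {1,2} → only 3 remains.
C6 = 6: row 6 has {1,4,5,7,8}; col 3 has {2,3,4,5,7,8,9}; box has {1,2,3} → only 6 remains.
H6 = 2: row 6 has {1,4,5,6,7,8}; col 8 has {1,3,4,7}; box has {4,7,9} → only 2 remains.
C7 = 1: row 7 has {3,5,7,8}; col 3 has {2,3,4,5,6,7,8,9}; box has {3,4,5,7,8,9} → only 1 remains.
H2 = 6: row 2 has {3,4,5,7,8,9}; col 8 has {1,2,3,4,7}; box has {3,4,5,7,8,9} → only 6 remains.
B4 = 8: row 4 has {2,3,4,9}; col 2 has {1,3,5,7}; box has {1,2,3,6} → only 8 remains.
H4 = 5: row 4 has {2,3,4,8,9}; col 8 has {1,2,3,4,6,7}; box has {2,4,7,9} → only 5 remains.
B5 = 4: row 5 has {2,3,6,9}; col 2 has {1,3,5,7,8}; box has {1,2,3,6,8} → only 4 remains.
G5 = 1: row 5 has {2,3,4,6,9}; col 7 has {4,7,8,9}; box has {2,4,5,7,9} → only 1 remains.
H5 = 8: row 5 has {1,2,3,4,6,9}; col 8 has {1,2,3,4,5,6,7}; box has {1,2,4,5,7,9} → only 8 remains.
B6 = 9: row 6 has {1,2,4,5,6,7,8}; col 2 has {1,3,4,5,7,8}; box has {1,2,3,4,6,8} → only 9 remains.
G6 = 3: row 6 has {1,2,4,5,6,7,8,9}; col 7 has {1,4,7,8,9}; box has {1,2,4,5,7,8,9} → only 3 remains.
H7 = 9: row 7 has {1,3,5,7,8}; col 8 has {1,2,3,4,5,6,7,8}; box has {1,3,7,8} → only 9 remains.
G2 = 2: row 2 has {3,4,5,6,7,8,9}; col 7 has {1,3,4,7,8,9}; box has {3,4,5,6,7,8,9} → only 2 remains.
J2 = 1: row 2 has {2,3,4,5,6,7,8,9}; col 9 has {3,5,7,8,9}; box has {2,3,4,5,6,7,8,9} → only 1 remains.
A4 = 7: row 4 has {2,3,4,5,8,9}; col 1 has {1,2,3,4,6,8,9}; box has {1,2,3,4,6,8,9} → only 7 remains.
E4 = 1: row 4 has {2,3,4,5,7,8,9}; col 5 has {3,4,5,8,9}; box has {2,3,4,5,6,8,9} → only 1 remains.
J4 = 6: row 4 has {1,2,3,4,5,7,8,9}; col 9 has {1,3,5,7,8,9}; box has {1,2,3,4,5,7,8,9} → only 6 remains.
A5 = 5: row 5 has {1,2,3,4,6,8,9}; col 1 has {1,2,3,4,6,7,8,9}; box has {1,2,3,4,6,7,8,9} → only 5 remains.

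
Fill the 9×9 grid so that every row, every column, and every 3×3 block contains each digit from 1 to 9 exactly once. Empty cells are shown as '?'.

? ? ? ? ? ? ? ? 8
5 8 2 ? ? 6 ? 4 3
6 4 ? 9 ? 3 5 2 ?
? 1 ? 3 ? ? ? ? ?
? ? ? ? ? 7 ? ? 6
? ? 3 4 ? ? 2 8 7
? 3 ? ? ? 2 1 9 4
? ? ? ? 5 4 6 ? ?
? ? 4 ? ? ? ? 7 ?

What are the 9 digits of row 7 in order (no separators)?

row 3, column 9 = 1: row 3 has {2,3,4,5,6,9}; col 9 has {3,4,6,7,8}; box has {2,3,4,5,8} → only 1 remains.
row 4, column 8 = 5: row 4 has {1,3}; col 8 has {2,4,7,8,9}; box has {2,6,7,8} → only 5 remains.
row 4, column 9 = 9: row 4 has {1,3,5}; col 9 has {1,3,4,6,7,8}; box has {2,5,6,7,8} → only 9 remains.
row 6, column 1 = 9: row 6 has {2,3,4,7,8}; col 1 has {5,6}; box has {1,3} → only 9 remains.
row 8, column 8 = 3: row 8 has {4,5,6}; col 8 has {2,4,5,7,8,9}; box has {1,4,6,7,9} → only 3 remains.
row 8, column 9 = 2: row 8 has {3,4,5,6}; col 9 has {1,3,4,6,7,8,9}; box has {1,3,4,6,7,9} → only 2 remains.
row 9, column 7 = 8: row 9 has {4,7}; col 7 has {1,2,5,6}; box has {1,2,3,4,6,7,9} → only 8 remains.
row 9, column 9 = 5: row 9 has {4,7,8}; col 9 has {1,2,3,4,6,7,8,9}; box has {1,2,3,4,6,7,8,9} → only 5 remains.
row 1, column 8 = 6: row 1 has {8}; col 8 has {2,3,4,5,7,8,9}; box has {1,2,3,4,5,8} → only 6 remains.
row 3, column 3 = 7: row 3 has {1,2,3,4,5,6,9}; col 3 has {2,3,4}; box has {2,4,5,6,8} → only 7 remains.
row 3, column 5 = 8: row 3 has {1,2,3,4,5,6,7,9}; col 5 has {5}; box has {3,6,9} → only 8 remains.
row 4, column 6 = 8: row 4 has {1,3,5,9}; col 6 has {2,3,4,6,7}; box has {3,4,7} → only 8 remains.
row 4, column 7 = 4: row 4 has {1,3,5,8,9}; col 7 has {1,2,5,6,8}; box has {2,5,6,7,8,9} → only 4 remains.
row 5, column 7 = 3: row 5 has {6,7}; col 7 has {1,2,4,5,6,8}; box has {2,4,5,6,7,8,9} → only 3 remains.
row 5, column 8 = 1: row 5 has {3,6,7}; col 8 has {2,3,4,5,6,7,8,9}; box has {2,3,4,5,6,7,8,9} → only 1 remains.
row 1, column 2 = 9: row 1 has {6,8}; col 2 has {1,3,4,8}; box has {2,4,5,6,7,8} → only 9 remains.
row 1, column 3 = 1: row 1 has {6,8,9}; col 3 has {2,3,4,7}; box has {2,4,5,6,7,8,9} → only 1 remains.
row 1, column 6 = 5: row 1 has {1,6,8,9}; col 6 has {2,3,4,6,7,8}; box has {3,6,8,9} → only 5 remains.
row 1, column 7 = 7: row 1 has {1,5,6,8,9}; col 7 has {1,2,3,4,5,6,8}; box has {1,2,3,4,5,6,8} → only 7 remains.
row 2, column 7 = 9: row 2 has {2,3,4,5,6,8}; col 7 has {1,2,3,4,5,6,7,8}; box has {1,2,3,4,5,6,7,8} → only 9 remains.
row 4, column 3 = 6: row 4 has {1,3,4,5,8,9}; col 3 has {1,2,3,4,7}; box has {1,3,9} → only 6 remains.
row 4, column 5 = 2: row 4 has {1,3,4,5,6,8,9}; col 5 has {5,8}; box has {3,4,7,8} → only 2 remains.
row 5, column 4 = 5: row 5 has {1,3,6,7}; col 4 has {3,4,9}; box has {2,3,4,7,8} → only 5 remains.
row 5, column 5 = 9: row 5 has {1,3,5,6,7}; col 5 has {2,5,8}; box has {2,3,4,5,7,8} → only 9 remains.
row 6, column 2 = 5: row 6 has {2,3,4,7,8,9}; col 2 has {1,3,4,8,9}; box has {1,3,6,9} → only 5 remains.
row 6, column 6 = 1: row 6 has {2,3,4,5,7,8,9}; col 6 has {2,3,4,5,6,7,8}; box has {2,3,4,5,7,8,9} → only 1 remains.
row 8, column 2 = 7: row 8 has {2,3,4,5,6}; col 2 has {1,3,4,5,8,9}; box has {3,4} → only 7 remains.
row 9, column 6 = 9: row 9 has {4,5,7,8}; col 6 has {1,2,3,4,5,6,7,8}; box has {2,4,5} → only 9 remains.
row 1, column 1 = 3: row 1 has {1,5,6,7,8,9}; col 1 has {5,6,9}; box has {1,2,4,5,6,7,8,9} → only 3 remains.
row 1, column 4 = 2: row 1 has {1,3,5,6,7,8,9}; col 4 has {3,4,5,9}; box has {3,5,6,8,9} → only 2 remains.
row 1, column 5 = 4: row 1 has {1,2,3,5,6,7,8,9}; col 5 has {2,5,8,9}; box has {2,3,5,6,8,9} → only 4 remains.
row 4, column 1 = 7: row 4 has {1,2,3,4,5,6,8,9}; col 1 has {3,5,6,9}; box has {1,3,5,6,9} → only 7 remains.
row 5, column 2 = 2: row 5 has {1,3,5,6,7,9}; col 2 has {1,3,4,5,7,8,9}; box has {1,3,5,6,7,9} → only 2 remains.
row 5, column 3 = 8: row 5 has {1,2,3,5,6,7,9}; col 3 has {1,2,3,4,6,7}; box has {1,2,3,5,6,7,9} → only 8 remains.
row 6, column 5 = 6: row 6 has {1,2,3,4,5,7,8,9}; col 5 has {2,4,5,8,9}; box has {1,2,3,4,5,7,8,9} → only 6 remains.
row 7, column 1 = 8: row 7 has {1,2,3,4,9}; col 1 has {3,5,6,7,9}; box has {3,4,7} → only 8 remains.
row 7, column 3 = 5: row 7 has {1,2,3,4,8,9}; col 3 has {1,2,3,4,6,7,8}; box has {3,4,7,8} → only 5 remains.
row 7, column 5 = 7: row 7 has {1,2,3,4,5,8,9}; col 5 has {2,4,5,6,8,9}; box has {2,4,5,9} → only 7 remains.
row 8, column 1 = 1: row 8 has {2,3,4,5,6,7}; col 1 has {3,5,6,7,8,9}; box has {3,4,5,7,8} → only 1 remains.
row 8, column 3 = 9: row 8 has {1,2,3,4,5,6,7}; col 3 has {1,2,3,4,5,6,7,8}; box has {1,3,4,5,7,8} → only 9 remains.
row 8, column 4 = 8: row 8 has {1,2,3,4,5,6,7,9}; col 4 has {2,3,4,5,9}; box has {2,4,5,7,9} → only 8 remains.
row 9, column 1 = 2: row 9 has {4,5,7,8,9}; col 1 has {1,3,5,6,7,8,9}; box has {1,3,4,5,7,8,9} → only 2 remains.
row 9, column 2 = 6: row 9 has {2,4,5,7,8,9}; col 2 has {1,2,3,4,5,7,8,9}; box has {1,2,3,4,5,7,8,9} → only 6 remains.
row 9, column 4 = 1: row 9 has {2,4,5,6,7,8,9}; col 4 has {2,3,4,5,8,9}; box has {2,4,5,7,8,9} → only 1 remains.
row 9, column 5 = 3: row 9 has {1,2,4,5,6,7,8,9}; col 5 has {2,4,5,6,7,8,9}; box has {1,2,4,5,7,8,9} → only 3 remains.
row 2, column 4 = 7: row 2 has {2,3,4,5,6,8,9}; col 4 has {1,2,3,4,5,8,9}; box has {2,3,4,5,6,8,9} → only 7 remains.
row 2, column 5 = 1: row 2 has {2,3,4,5,6,7,8,9}; col 5 has {2,3,4,5,6,7,8,9}; box has {2,3,4,5,6,7,8,9} → only 1 remains.
row 5, column 1 = 4: row 5 has {1,2,3,5,6,7,8,9}; col 1 has {1,2,3,5,6,7,8,9}; box has {1,2,3,5,6,7,8,9} → only 4 remains.
row 7, column 4 = 6: row 7 has {1,2,3,4,5,7,8,9}; col 4 has {1,2,3,4,5,7,8,9}; box has {1,2,3,4,5,7,8,9} → only 6 remains.

835672194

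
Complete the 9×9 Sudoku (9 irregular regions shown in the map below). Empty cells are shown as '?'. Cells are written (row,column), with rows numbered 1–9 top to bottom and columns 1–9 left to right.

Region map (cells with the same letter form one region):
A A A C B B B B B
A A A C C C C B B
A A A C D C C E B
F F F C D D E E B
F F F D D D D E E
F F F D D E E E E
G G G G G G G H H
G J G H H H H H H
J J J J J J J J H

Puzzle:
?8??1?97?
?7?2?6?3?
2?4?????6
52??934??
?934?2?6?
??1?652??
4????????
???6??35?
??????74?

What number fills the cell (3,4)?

(1,6) = 4 (sole candidate).
(4,9) = 8 (sole candidate).
(6,2) = 4 (sole candidate).
(8,2) = 1 (sole candidate).
(2,9) = 5 (sole candidate).
(4,8) = 1 (sole candidate).
(5,9) = 7 (sole candidate).
(1,9) = 2 (sole candidate).
(2,3) = 9 (sole candidate).
(4,4) = 7 (sole candidate).
(5,1) = 8 (sole candidate).
(5,5) = 5 (sole candidate).
(5,7) = 1 (sole candidate).
(6,1) = 7 (sole candidate).
(6,4) = 8 (sole candidate).
(6,8) = 9 (sole candidate).
(6,9) = 3 (sole candidate).
(8,1) = 9 (sole candidate).
(8,9) = 4 (sole candidate).
(2,1) = 1 (sole candidate).
(2,7) = 8 (sole candidate).
(3,5) = 7 (sole candidate).
(3,7) = 5 (sole candidate).
(3,8) = 8 (sole candidate).
(4,3) = 6 (sole candidate).
(7,7) = 6 (sole candidate).
(7,8) = 2 (sole candidate).
(8,5) = 8 (sole candidate).
(8,6) = 7 (sole candidate).
(1,3) = 5 (sole candidate).
(1,4) = 3 (sole candidate).
(2,5) = 4 (sole candidate).
(3,2) = 3 (sole candidate).
(7,2) = 5 (sole candidate).
(7,4) = 1 (sole candidate).
(7,5) = 3 (sole candidate).
(7,6) = 8 (sole candidate).
(7,9) = 9 (sole candidate).
(8,3) = 2 (sole candidate).
(9,2) = 6 (sole candidate).
(9,3) = 8 (sole candidate).
(9,5) = 2 (sole candidate).
(9,6) = 9 (sole candidate).
(9,9) = 1 (sole candidate).
(1,1) = 6 (sole candidate).
(3,4) = 9: row 3 has {2,3,4,5,6,7,8}; col 4 has {1,2,3,4,6,7,8}; region has {2,3,4,5,6,7,8} → only 9 remains.

9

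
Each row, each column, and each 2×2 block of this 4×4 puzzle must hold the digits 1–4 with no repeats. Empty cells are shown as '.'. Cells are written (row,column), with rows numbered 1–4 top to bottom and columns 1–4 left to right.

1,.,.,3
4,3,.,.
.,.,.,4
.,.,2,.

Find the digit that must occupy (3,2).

(1,2) = 2 (sole candidate).
(1,3) = 4 (sole candidate).
(2,3) = 1 (sole candidate).
(2,4) = 2 (sole candidate).
(3,2) = 1: row 3 has {4}; col 2 has {2,3}; box has {} → only 1 remains.

1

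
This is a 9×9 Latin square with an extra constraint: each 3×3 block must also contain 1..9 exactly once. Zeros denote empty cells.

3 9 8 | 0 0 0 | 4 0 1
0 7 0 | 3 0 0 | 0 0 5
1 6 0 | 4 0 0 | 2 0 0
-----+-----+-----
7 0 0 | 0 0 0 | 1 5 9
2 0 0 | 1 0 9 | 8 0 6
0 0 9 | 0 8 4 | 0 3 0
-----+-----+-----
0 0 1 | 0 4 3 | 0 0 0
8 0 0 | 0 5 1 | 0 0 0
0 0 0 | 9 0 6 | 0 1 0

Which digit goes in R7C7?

5

R2C1 = 4: row 2 has {3,5,7}; col 1 has {1,2,3,7,8}; box has {1,3,6,7,8,9} → only 4 remains.
R2C3 = 2: row 2 has {3,4,5,7}; col 3 has {1,8,9}; box has {1,3,4,6,7,8,9} → only 2 remains.
R2C6 = 8: row 2 has {2,3,4,5,7}; col 6 has {1,3,4,6,9}; box has {3,4} → only 8 remains.
R3C3 = 5: row 3 has {1,2,4,6}; col 3 has {1,2,8,9}; box has {1,2,3,4,6,7,8,9} → only 5 remains.
R3C6 = 7: row 3 has {1,2,4,5,6}; col 6 has {1,3,4,6,8,9}; box has {3,4,8} → only 7 remains.
R4C6 = 2: row 4 has {1,5,7,9}; col 6 has {1,3,4,6,7,8,9}; box has {1,4,8,9} → only 2 remains.
R6C7 = 7: row 6 has {3,4,8,9}; col 7 has {1,2,4,8}; box has {1,3,5,6,8,9} → only 7 remains.
R6C9 = 2: row 6 has {3,4,7,8,9}; col 9 has {1,5,6,9}; box has {1,3,5,6,7,8,9} → only 2 remains.
R9C1 = 5: row 9 has {1,6,9}; col 1 has {1,2,3,4,7,8}; box has {1,8} → only 5 remains.
R9C7 = 3: row 9 has {1,5,6,9}; col 7 has {1,2,4,7,8}; box has {1} → only 3 remains.
R1C6 = 5: row 1 has {1,3,4,8,9}; col 6 has {1,2,3,4,6,7,8,9}; box has {3,4,7,8} → only 5 remains.
R3C5 = 9: row 3 has {1,2,4,5,6,7}; col 5 has {4,5,8}; box has {3,4,5,7,8} → only 9 remains.
R3C8 = 8: row 3 has {1,2,4,5,6,7,9}; col 8 has {1,3,5}; box has {1,2,4,5} → only 8 remains.
R3C9 = 3: row 3 has {1,2,4,5,6,7,8,9}; col 9 has {1,2,5,6,9}; box has {1,2,4,5,8} → only 3 remains.
R4C4 = 6: row 4 has {1,2,5,7,9}; col 4 has {1,3,4,9}; box has {1,2,4,8,9} → only 6 remains.
R4C5 = 3: row 4 has {1,2,5,6,7,9}; col 5 has {4,5,8,9}; box has {1,2,4,6,8,9} → only 3 remains.
R5C5 = 7: row 5 has {1,2,6,8,9}; col 5 has {3,4,5,8,9}; box has {1,2,3,4,6,8,9} → only 7 remains.
R5C8 = 4: row 5 has {1,2,6,7,8,9}; col 8 has {1,3,5,8}; box has {1,2,3,5,6,7,8,9} → only 4 remains.
R6C1 = 6: row 6 has {2,3,4,7,8,9}; col 1 has {1,2,3,4,5,7,8}; box has {2,7,9} → only 6 remains.
R6C4 = 5: row 6 has {2,3,4,6,7,8,9}; col 4 has {1,3,4,6,9}; box has {1,2,3,4,6,7,8,9} → only 5 remains.
R7C1 = 9: row 7 has {1,3,4}; col 1 has {1,2,3,4,5,6,7,8}; box has {1,5,8} → only 9 remains.
R7C2 = 2: row 7 has {1,3,4,9}; col 2 has {6,7,9}; box has {1,5,8,9} → only 2 remains.
R9C2 = 4: row 9 has {1,3,5,6,9}; col 2 has {2,6,7,9}; box has {1,2,5,8,9} → only 4 remains.
R9C3 = 7: row 9 has {1,3,4,5,6,9}; col 3 has {1,2,5,8,9}; box has {1,2,4,5,8,9} → only 7 remains.
R9C5 = 2: row 9 has {1,3,4,5,6,7,9}; col 5 has {3,4,5,7,8,9}; box has {1,3,4,5,6,9} → only 2 remains.
R9C9 = 8: row 9 has {1,2,3,4,5,6,7,9}; col 9 has {1,2,3,5,6,9}; box has {1,3} → only 8 remains.
R1C4 = 2: row 1 has {1,3,4,5,8,9}; col 4 has {1,3,4,5,6,9}; box has {3,4,5,7,8,9} → only 2 remains.
R1C5 = 6: row 1 has {1,2,3,4,5,8,9}; col 5 has {2,3,4,5,7,8,9}; box has {2,3,4,5,7,8,9} → only 6 remains.
R1C8 = 7: row 1 has {1,2,3,4,5,6,8,9}; col 8 has {1,3,4,5,8}; box has {1,2,3,4,5,8} → only 7 remains.
R2C5 = 1: row 2 has {2,3,4,5,7,8}; col 5 has {2,3,4,5,6,7,8,9}; box has {2,3,4,5,6,7,8,9} → only 1 remains.
R4C2 = 8: row 4 has {1,2,3,5,6,7,9}; col 2 has {2,4,6,7,9}; box has {2,6,7,9} → only 8 remains.
R4C3 = 4: row 4 has {1,2,3,5,6,7,8,9}; col 3 has {1,2,5,7,8,9}; box has {2,6,7,8,9} → only 4 remains.
R5C3 = 3: row 5 has {1,2,4,6,7,8,9}; col 3 has {1,2,4,5,7,8,9}; box has {2,4,6,7,8,9} → only 3 remains.
R6C2 = 1: row 6 has {2,3,4,5,6,7,8,9}; col 2 has {2,4,6,7,8,9}; box has {2,3,4,6,7,8,9} → only 1 remains.
R7C8 = 6: row 7 has {1,2,3,4,9}; col 8 has {1,3,4,5,7,8}; box has {1,3,8} → only 6 remains.
R7C9 = 7: row 7 has {1,2,3,4,6,9}; col 9 has {1,2,3,5,6,8,9}; box has {1,3,6,8} → only 7 remains.
R8C2 = 3: row 8 has {1,5,8}; col 2 has {1,2,4,6,7,8,9}; box has {1,2,4,5,7,8,9} → only 3 remains.
R8C3 = 6: row 8 has {1,3,5,8}; col 3 has {1,2,3,4,5,7,8,9}; box has {1,2,3,4,5,7,8,9} → only 6 remains.
R8C4 = 7: row 8 has {1,3,5,6,8}; col 4 has {1,2,3,4,5,6,9}; box has {1,2,3,4,5,6,9} → only 7 remains.
R8C7 = 9: row 8 has {1,3,5,6,7,8}; col 7 has {1,2,3,4,7,8}; box has {1,3,6,7,8} → only 9 remains.
R8C8 = 2: row 8 has {1,3,5,6,7,8,9}; col 8 has {1,3,4,5,6,7,8}; box has {1,3,6,7,8,9} → only 2 remains.
R8C9 = 4: row 8 has {1,2,3,5,6,7,8,9}; col 9 has {1,2,3,5,6,7,8,9}; box has {1,2,3,6,7,8,9} → only 4 remains.
R2C7 = 6: row 2 has {1,2,3,4,5,7,8}; col 7 has {1,2,3,4,7,8,9}; box has {1,2,3,4,5,7,8} → only 6 remains.
R2C8 = 9: row 2 has {1,2,3,4,5,6,7,8}; col 8 has {1,2,3,4,5,6,7,8}; box has {1,2,3,4,5,6,7,8} → only 9 remains.
R5C2 = 5: row 5 has {1,2,3,4,6,7,8,9}; col 2 has {1,2,3,4,6,7,8,9}; box has {1,2,3,4,6,7,8,9} → only 5 remains.
R7C4 = 8: row 7 has {1,2,3,4,6,7,9}; col 4 has {1,2,3,4,5,6,7,9}; box has {1,2,3,4,5,6,7,9} → only 8 remains.
R7C7 = 5: row 7 has {1,2,3,4,6,7,8,9}; col 7 has {1,2,3,4,6,7,8,9}; box has {1,2,3,4,6,7,8,9} → only 5 remains.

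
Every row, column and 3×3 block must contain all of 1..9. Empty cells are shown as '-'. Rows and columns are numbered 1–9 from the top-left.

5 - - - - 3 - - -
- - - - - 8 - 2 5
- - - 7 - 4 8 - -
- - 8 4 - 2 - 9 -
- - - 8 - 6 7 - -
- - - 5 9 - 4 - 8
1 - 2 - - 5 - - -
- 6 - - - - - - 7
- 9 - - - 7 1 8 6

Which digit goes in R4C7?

R6C6 = 1: row 6 has {4,5,8,9}; col 6 has {2,3,4,5,6,7,8}; box has {2,4,5,6,8,9} → only 1 remains.
R8C6 = 9: row 8 has {6,7}; col 6 has {1,2,3,4,5,6,7,8}; box has {5,7} → only 9 remains.
R5C5 = 3: row 5 has {6,7,8}; col 5 has {9}; box has {1,2,4,5,6,8,9} → only 3 remains.
R4C5 = 7: row 4 has {2,4,8,9}; col 5 has {3,9}; box has {1,2,3,4,5,6,8,9} → only 7 remains.
R1C2 = 8: in row 1, 8 can only go here (every other open cell in that row sees an 8).
R3C5 = 5: in row 3, 5 can only go here (every other open cell in that row sees a 5).
R7C2 = 7: in row 7, 7 can only go here (every other open cell in that row sees a 7).
R7C5 = 8: in row 7, 8 can only go here (every other open cell in that row sees an 8).
R7C4 = 6: in row 7, 6 can only go here (every other open cell in that row sees a 6).
R8C1 = 8: in row 8, 8 can only go here (every other open cell in that row sees an 8).
R9C3 = 5: in row 9, 5 can only go here (every other open cell in that row sees a 5).
R8C7 = 2: in column 7, 2 can only go here (every other open cell in that column sees a 2).
R8C8 = 5: in row 8, 5 can only go here (every other open cell in that row sees a 5).
R5C8 = 1: row 5 has {3,6,7,8}; col 8 has {2,5,8,9}; box has {4,7,8,9} → only 1 remains.
R5C9 = 2: row 5 has {1,3,6,7,8}; col 9 has {5,6,7,8}; box has {1,4,7,8,9} → only 2 remains.
R4C9 = 3: row 4 has {2,4,7,8,9}; col 9 has {2,5,6,7,8}; box has {1,2,4,7,8,9} → only 3 remains.
R6C8 = 6: row 6 has {1,4,5,8,9}; col 8 has {1,2,5,8,9}; box has {1,2,3,4,7,8,9} → only 6 remains.
R3C8 = 3: row 3 has {4,5,7,8}; col 8 has {1,2,5,6,8,9}; box has {2,5,8} → only 3 remains.
R4C1 = 6: row 4 has {2,3,4,7,8,9}; col 1 has {1,5,8}; box has {8} → only 6 remains.
R4C7 = 5: row 4 has {2,3,4,6,7,8,9}; col 7 has {1,2,4,7,8}; box has {1,2,3,4,6,7,8,9} → only 5 remains.

5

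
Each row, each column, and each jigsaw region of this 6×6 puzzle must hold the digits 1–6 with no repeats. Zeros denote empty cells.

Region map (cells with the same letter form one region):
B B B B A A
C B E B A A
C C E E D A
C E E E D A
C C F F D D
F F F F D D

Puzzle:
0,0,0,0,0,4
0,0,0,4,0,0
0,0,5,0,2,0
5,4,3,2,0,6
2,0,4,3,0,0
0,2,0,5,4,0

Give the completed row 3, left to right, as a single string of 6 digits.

R4C5 = 1 (sole candidate).
R5C6 = 5 (sole candidate).
R6C6 = 3 (sole candidate).
R3C6 = 1: row 3 has {2,5}; col 6 has {3,4,5,6}; region has {4,6} → only 1 remains.
R5C5 = 6 (sole candidate).
R2C6 = 2 (sole candidate).
R3C4 = 6: row 3 has {1,2,5}; col 4 has {2,3,4,5}; region has {2,3,4,5} → only 6 remains.
R5C2 = 1 (sole candidate).
R1C4 = 1 (sole candidate).
R2C3 = 1 (sole candidate).
R3C2 = 3: row 3 has {1,2,5,6}; col 2 has {1,2,4}; region has {1,2,5} → only 3 remains.
R6C3 = 6 (sole candidate).
R1C3 = 2 (sole candidate).
R2C1 = 6 (sole candidate).
R2C2 = 5 (sole candidate).
R2C5 = 3 (sole candidate).
R3C1 = 4: row 3 has {1,2,3,5,6}; col 1 has {2,5,6}; region has {1,2,3,5,6} → only 4 remains.

435621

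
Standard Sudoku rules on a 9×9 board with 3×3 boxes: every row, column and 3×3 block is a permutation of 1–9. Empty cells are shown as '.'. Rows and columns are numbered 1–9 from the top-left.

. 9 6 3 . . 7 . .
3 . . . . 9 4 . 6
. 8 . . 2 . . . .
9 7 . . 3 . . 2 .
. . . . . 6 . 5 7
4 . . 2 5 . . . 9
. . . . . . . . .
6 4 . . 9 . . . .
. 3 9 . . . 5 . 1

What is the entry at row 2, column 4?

row 3, column 4 = 6 (hidden single in row 3).
row 4, column 3 = 5 (hidden single in row 4).
row 4, column 7 = 6 (hidden single in row 4).
row 5, column 4 = 9 (hidden single in row 5).
row 5, column 5 = 4 (hidden single in row 5).
row 1, column 6 = 4 (hidden single in row 1).
row 3, column 3 = 4 (hidden single in row 3).
row 4, column 9 = 4 (hidden single in row 4).
row 6, column 2 = 6 (hidden single in row 6).
row 6, column 6 = 7 (hidden single in row 6).
row 3, column 1 = 7 (hidden single in row 3).
row 1, column 9 = 2 (hidden single in box 3).
row 1, column 1 = 5 (hidden single in row 1).
row 2, column 4 = 5: in row 2, 5 can only go here (every other open cell in that row sees a 5).

5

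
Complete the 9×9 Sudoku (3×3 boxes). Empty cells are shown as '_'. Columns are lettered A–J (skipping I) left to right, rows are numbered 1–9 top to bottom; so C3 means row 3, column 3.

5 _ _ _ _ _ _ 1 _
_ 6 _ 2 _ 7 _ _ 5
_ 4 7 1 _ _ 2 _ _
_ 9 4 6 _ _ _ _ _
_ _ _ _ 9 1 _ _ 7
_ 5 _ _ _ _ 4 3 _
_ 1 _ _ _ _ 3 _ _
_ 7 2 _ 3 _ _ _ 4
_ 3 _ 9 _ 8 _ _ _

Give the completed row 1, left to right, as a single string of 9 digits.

528349716

F6 = 2: row 6 has {3,4,5}; col 6 has {1,7,8}; box has {1,6,9} → only 2 remains.
D8 = 5: row 8 has {2,3,4,7}; col 4 has {1,2,6,9}; box has {3,8,9} → only 5 remains.
F8 = 6: row 8 has {2,3,4,5,7}; col 6 has {1,2,7,8}; box has {3,5,8,9} → only 6 remains.
F7 = 4: row 7 has {1,3}; col 6 has {1,2,6,7,8}; box has {3,5,6,8,9} → only 4 remains.
D7 = 7: row 7 has {1,3,4}; col 4 has {1,2,5,6,9}; box has {3,4,5,6,8,9} → only 7 remains.
E7 = 2: row 7 has {1,3,4,7}; col 5 has {3,9}; box has {3,4,5,6,7,8,9} → only 2 remains.
E9 = 1: row 9 has {3,8,9}; col 5 has {2,3,9}; box has {2,3,4,5,6,7,8,9} → only 1 remains.
D6 = 8: row 6 has {2,3,4,5}; col 4 has {1,2,5,6,7,9}; box has {1,2,6,9} → only 8 remains.
E6 = 7: row 6 has {2,3,4,5,8}; col 5 has {1,2,3,9}; box has {1,2,6,8,9} → only 7 remains.
E4 = 5: row 4 has {4,6,9}; col 5 has {1,2,3,7,9}; box has {1,2,6,7,8,9} → only 5 remains.
F4 = 3: row 4 has {4,5,6,9}; col 6 has {1,2,4,6,7,8}; box has {1,2,5,6,7,8,9} → only 3 remains.
D5 = 4: row 5 has {1,7,9}; col 4 has {1,2,5,6,7,8,9}; box has {1,2,3,5,6,7,8,9} → only 4 remains.
D1 = 3: row 1 has {1,5}; col 4 has {1,2,4,5,6,7,8,9}; box has {1,2,7} → only 3 remains.
F1 = 9: row 1 has {1,3,5}; col 6 has {1,2,3,4,6,7,8}; box has {1,2,3,7} → only 9 remains.
F3 = 5: row 3 has {1,2,4,7}; col 6 has {1,2,3,4,6,7,8,9}; box has {1,2,3,7,9} → only 5 remains.
C1 = 8: row 1 has {1,3,5,9}; col 3 has {2,4,7}; box has {4,5,6,7} → only 8 remains.
J1 = 6: row 1 has {1,3,5,8,9}; col 9 has {4,5,7}; box has {1,2,5} → only 6 remains.
J9 = 2: row 9 has {1,3,8,9}; col 9 has {4,5,6,7}; box has {3,4} → only 2 remains.
B1 = 2: row 1 has {1,3,5,6,8,9}; col 2 has {1,3,4,5,6,7,9}; box has {4,5,6,7,8} → only 2 remains.
E1 = 4: row 1 has {1,2,3,5,6,8,9}; col 5 has {1,2,3,5,7,9}; box has {1,2,3,5,7,9} → only 4 remains.
G1 = 7: row 1 has {1,2,3,4,5,6,8,9}; col 7 has {2,3,4}; box has {1,2,5,6} → only 7 remains.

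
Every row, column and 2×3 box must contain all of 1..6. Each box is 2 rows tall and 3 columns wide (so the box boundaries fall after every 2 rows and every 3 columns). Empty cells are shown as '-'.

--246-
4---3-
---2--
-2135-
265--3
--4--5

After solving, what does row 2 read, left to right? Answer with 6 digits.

row 1, column 6 = 1: row 1 has {2,4,6}; col 6 has {3,5}; box has {3,4,6} → only 1 remains.
row 2, column 3 = 6: row 2 has {3,4}; col 3 has {1,2,4,5}; box has {2,4} → only 6 remains.
row 2, column 4 = 5: row 2 has {3,4,6}; col 4 has {2,3,4}; box has {1,3,4,6} → only 5 remains.
row 2, column 6 = 2: row 2 has {3,4,5,6}; col 6 has {1,3,5}; box has {1,3,4,5,6} → only 2 remains.
row 3, column 3 = 3: row 3 has {2}; col 3 has {1,2,4,5,6}; box has {1,2} → only 3 remains.
row 4, column 1 = 6: row 4 has {1,2,3,5}; col 1 has {2,4}; box has {1,2,3} → only 6 remains.
row 4, column 6 = 4: row 4 has {1,2,3,5,6}; col 6 has {1,2,3,5}; box has {2,3,5} → only 4 remains.
row 5, column 4 = 1: row 5 has {2,3,5,6}; col 4 has {2,3,4,5}; box has {3,5} → only 1 remains.
row 5, column 5 = 4: row 5 has {1,2,3,5,6}; col 5 has {3,5,6}; box has {1,3,5} → only 4 remains.
row 6, column 4 = 6: row 6 has {4,5}; col 4 has {1,2,3,4,5}; box has {1,3,4,5} → only 6 remains.
row 6, column 5 = 2: row 6 has {4,5,6}; col 5 has {3,4,5,6}; box has {1,3,4,5,6} → only 2 remains.
row 2, column 2 = 1: row 2 has {2,3,4,5,6}; col 2 has {2,6}; box has {2,4,6} → only 1 remains.

416532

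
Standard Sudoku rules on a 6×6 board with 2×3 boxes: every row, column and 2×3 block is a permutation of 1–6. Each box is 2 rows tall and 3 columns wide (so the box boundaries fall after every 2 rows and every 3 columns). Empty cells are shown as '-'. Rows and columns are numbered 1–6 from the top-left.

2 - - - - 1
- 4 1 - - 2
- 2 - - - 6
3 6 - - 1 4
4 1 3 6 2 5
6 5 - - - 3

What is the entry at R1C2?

R1C2 = 3: row 1 has {1,2}; col 2 has {1,2,4,5,6}; box has {1,2,4} → only 3 remains.

3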